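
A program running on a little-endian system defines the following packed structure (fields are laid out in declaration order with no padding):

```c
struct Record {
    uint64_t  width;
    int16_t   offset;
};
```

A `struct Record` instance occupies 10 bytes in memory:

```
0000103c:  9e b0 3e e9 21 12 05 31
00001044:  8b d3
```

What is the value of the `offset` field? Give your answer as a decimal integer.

`offset` follows `width` (8 bytes), so it starts at byte offset 8 and occupies 2 bytes.
Bytes at offsets 8..9: 8B D3.
Little-endian: lowest address holds the least-significant byte.
Reassemble most-significant byte first: D3 8B → 0xD38B.
Top bit is set, so as a signed 16-bit value this is 0xD38B − 2^16 = -11381.

-11381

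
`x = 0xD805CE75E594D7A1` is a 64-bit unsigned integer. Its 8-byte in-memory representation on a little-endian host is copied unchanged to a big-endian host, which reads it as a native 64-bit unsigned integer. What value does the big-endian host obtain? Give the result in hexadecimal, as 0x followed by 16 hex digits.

0xA1D794E575CE05D8

Stored little-endian, the bytes at ascending addresses are A1 D7 94 E5 75 CE 05 D8.
Read back as big-endian, the last byte is least significant, giving 0xA1D794E575CE05D8.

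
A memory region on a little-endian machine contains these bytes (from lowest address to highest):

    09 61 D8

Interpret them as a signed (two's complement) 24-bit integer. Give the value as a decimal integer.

Little-endian: lowest address holds the least-significant byte.
Reassemble most-significant byte first: D8 61 09 → 0xD86109.
Top bit is set, so as a signed 24-bit value this is 0xD86109 − 2^24 = -2596599.

-2596599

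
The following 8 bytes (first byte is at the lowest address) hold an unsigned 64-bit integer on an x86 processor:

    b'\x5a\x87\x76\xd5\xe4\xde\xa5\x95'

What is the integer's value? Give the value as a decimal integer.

10783269957223745370

Little-endian: lowest address holds the least-significant byte.
Reassemble most-significant byte first: 95 A5 DE E4 D5 76 87 5A → 0x95A5DEE4D576875A.
0x95A5DEE4D576875A = 10783269957223745370.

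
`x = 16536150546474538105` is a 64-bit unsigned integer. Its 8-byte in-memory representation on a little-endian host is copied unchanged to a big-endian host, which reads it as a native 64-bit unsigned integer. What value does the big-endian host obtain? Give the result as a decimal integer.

16536150546474538105 in 64-bit hexadecimal is 0xE57C354F4AFF1479.
Stored little-endian, the bytes at ascending addresses are 79 14 FF 4A 4F 35 7C E5.
Read back as big-endian, the last byte is least significant, giving 0x7914FF4A4F357CE5.
0x7914FF4A4F357CE5 = 8724879072745061605.

8724879072745061605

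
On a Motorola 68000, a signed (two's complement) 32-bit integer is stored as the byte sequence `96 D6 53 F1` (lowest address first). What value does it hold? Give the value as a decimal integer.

-1764338703

Big-endian stores the most-significant byte at the lowest address.
The bytes are already most-significant first: 0x96D653F1.
Top bit is set, so as a signed 32-bit value this is 0x96D653F1 − 2^32 = -1764338703.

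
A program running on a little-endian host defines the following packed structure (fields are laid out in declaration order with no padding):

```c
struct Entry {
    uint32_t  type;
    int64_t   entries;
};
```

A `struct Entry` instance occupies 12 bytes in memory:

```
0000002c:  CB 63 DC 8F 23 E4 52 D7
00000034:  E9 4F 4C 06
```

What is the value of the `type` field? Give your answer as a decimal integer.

2413585355

`type` is the first field, at byte offset 0, occupying 4 bytes.
Bytes at offsets 0..3: CB 63 DC 8F.
In little-endian order the low byte comes first in memory.
Reassemble most-significant byte first: 8F DC 63 CB → 0x8FDC63CB.
0x8FDC63CB = 2413585355.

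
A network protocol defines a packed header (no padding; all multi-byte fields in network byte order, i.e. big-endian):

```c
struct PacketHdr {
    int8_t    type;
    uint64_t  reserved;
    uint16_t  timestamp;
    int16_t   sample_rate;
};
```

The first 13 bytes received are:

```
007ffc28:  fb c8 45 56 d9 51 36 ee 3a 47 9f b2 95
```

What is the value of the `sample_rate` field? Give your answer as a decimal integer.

`sample_rate` follows `type` (1 B), `reserved` (8 B), `timestamp` (2 B), so it starts at offset 1 + 8 + 2 = 11 and occupies 2 bytes.
Bytes at offsets 11..12: B2 95.
In big-endian order the high byte comes first in memory.
The bytes are already most-significant first: 0xB295.
Top bit is set, so as a signed 16-bit value this is 0xB295 − 2^16 = -19819.

-19819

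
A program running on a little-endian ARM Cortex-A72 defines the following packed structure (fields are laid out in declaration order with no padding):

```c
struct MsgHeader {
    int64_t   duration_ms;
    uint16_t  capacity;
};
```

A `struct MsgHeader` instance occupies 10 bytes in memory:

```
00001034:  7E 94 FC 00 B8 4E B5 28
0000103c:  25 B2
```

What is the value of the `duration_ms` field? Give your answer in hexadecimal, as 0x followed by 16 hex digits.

`duration_ms` is the first field, at byte offset 0, occupying 8 bytes.
Bytes at offsets 0..7: 7E 94 FC 00 B8 4E B5 28.
Little-endian stores the least-significant byte at the lowest address.
Reassemble most-significant byte first: 28 B5 4E B8 00 FC 94 7E → 0x28B54EB800FC947E.

0x28B54EB800FC947E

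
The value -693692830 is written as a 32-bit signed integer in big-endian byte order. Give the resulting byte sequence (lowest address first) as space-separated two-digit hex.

D6 A7 16 62

Two's complement of -693692830 in 32 bits: 693692830 = 0x2958E99E; invert → 0xD6A71661; add 1 → 0xD6A71662.
Split into bytes (most-significant first): D6 A7 16 62.
In big-endian order the high byte comes first in memory.
So the memory order matches the most-significant-first order: D6 A7 16 62.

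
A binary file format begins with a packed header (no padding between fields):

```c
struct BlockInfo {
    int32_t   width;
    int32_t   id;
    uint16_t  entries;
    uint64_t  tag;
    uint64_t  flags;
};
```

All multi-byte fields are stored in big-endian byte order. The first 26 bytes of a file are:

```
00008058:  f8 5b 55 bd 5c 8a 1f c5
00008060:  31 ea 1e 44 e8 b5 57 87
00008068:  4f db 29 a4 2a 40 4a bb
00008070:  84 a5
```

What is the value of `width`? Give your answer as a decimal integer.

-128232003

`width` is the first field, at byte offset 0, occupying 4 bytes.
Bytes at offsets 0..3: F8 5B 55 BD.
Big-endian: lowest address holds the most-significant byte.
The bytes are already most-significant first: 0xF85B55BD.
Top bit is set, so as a signed 32-bit value this is 0xF85B55BD − 2^32 = -128232003.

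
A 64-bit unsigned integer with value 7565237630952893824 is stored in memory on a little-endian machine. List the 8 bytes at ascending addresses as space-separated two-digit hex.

80 6D 5D 02 8B 1F FD 68

7565237630952893824 in hexadecimal, padded to 64 bits, is 0x68FD1F8B025D6D80.
Split into bytes (most-significant first): 68 FD 1F 8B 02 5D 6D 80.
Little-endian stores the least-significant byte at the lowest address.
So at ascending addresses the bytes are 80 6D 5D 02 8B 1F FD 68.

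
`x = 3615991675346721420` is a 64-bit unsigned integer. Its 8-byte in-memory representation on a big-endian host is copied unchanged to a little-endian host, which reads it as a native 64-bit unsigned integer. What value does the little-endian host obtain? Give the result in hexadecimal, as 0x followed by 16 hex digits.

0x8C9ACF3745952E32

3615991675346721420 in 64-bit hexadecimal is 0x322E954537CF9A8C.
Stored big-endian, the bytes at ascending addresses are 32 2E 95 45 37 CF 9A 8C.
Read back as little-endian, the first byte is least significant, giving 0x8C9ACF3745952E32.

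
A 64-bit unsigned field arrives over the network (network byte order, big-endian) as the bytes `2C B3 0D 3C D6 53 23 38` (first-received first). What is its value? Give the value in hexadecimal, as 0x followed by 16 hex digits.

0x2CB30D3CD6532338

Big-endian stores the most-significant byte at the lowest address.
The bytes are already most-significant first: 0x2CB30D3CD6532338.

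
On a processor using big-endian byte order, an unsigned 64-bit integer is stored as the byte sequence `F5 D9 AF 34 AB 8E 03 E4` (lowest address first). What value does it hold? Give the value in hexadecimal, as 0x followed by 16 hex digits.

Big-endian stores the most-significant byte at the lowest address.
The bytes are already most-significant first: 0xF5D9AF34AB8E03E4.

0xF5D9AF34AB8E03E4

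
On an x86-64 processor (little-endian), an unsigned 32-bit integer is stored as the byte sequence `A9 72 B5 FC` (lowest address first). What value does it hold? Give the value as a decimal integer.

4239749801

Little-endian: lowest address holds the least-significant byte.
Reassemble most-significant byte first: FC B5 72 A9 → 0xFCB572A9.
0xFCB572A9 = 4239749801.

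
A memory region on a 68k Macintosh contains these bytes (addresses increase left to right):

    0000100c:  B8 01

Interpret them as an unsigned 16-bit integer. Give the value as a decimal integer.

Big-endian stores the most-significant byte at the lowest address.
The bytes are already most-significant first: 0xB801.
0xB801 = 47105.

47105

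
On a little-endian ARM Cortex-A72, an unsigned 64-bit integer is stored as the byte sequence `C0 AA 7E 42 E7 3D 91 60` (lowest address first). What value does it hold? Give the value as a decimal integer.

Little-endian stores the least-significant byte at the lowest address.
Reassemble most-significant byte first: 60 91 3D E7 42 7E AA C0 → 0x60913DE7427EAAC0.
0x60913DE7427EAAC0 = 6958410962726464192.

6958410962726464192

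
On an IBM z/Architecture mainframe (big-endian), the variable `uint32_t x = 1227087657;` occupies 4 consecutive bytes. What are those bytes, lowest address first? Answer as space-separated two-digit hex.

49 23 DF 29

1227087657 in hexadecimal, padded to 32 bits, is 0x4923DF29.
Split into bytes (most-significant first): 49 23 DF 29.
Big-endian: lowest address holds the most-significant byte.
So the memory order matches the most-significant-first order: 49 23 DF 29.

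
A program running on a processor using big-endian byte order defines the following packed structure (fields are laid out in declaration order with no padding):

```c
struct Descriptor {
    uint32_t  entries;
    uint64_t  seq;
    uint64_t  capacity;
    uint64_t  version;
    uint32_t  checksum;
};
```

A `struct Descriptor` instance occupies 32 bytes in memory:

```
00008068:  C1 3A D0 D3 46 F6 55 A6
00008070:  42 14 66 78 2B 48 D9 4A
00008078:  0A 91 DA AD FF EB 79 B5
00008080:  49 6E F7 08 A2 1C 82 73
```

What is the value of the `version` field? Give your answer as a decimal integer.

18440966918726678280

`version` follows `entries` (4 B), `seq` (8 B), `capacity` (8 B), so it starts at offset 4 + 8 + 8 = 20 and occupies 8 bytes.
Bytes at offsets 20..27: FF EB 79 B5 49 6E F7 08.
In big-endian order the high byte comes first in memory.
The bytes are already most-significant first: 0xFFEB79B5496EF708.
0xFFEB79B5496EF708 = 18440966918726678280.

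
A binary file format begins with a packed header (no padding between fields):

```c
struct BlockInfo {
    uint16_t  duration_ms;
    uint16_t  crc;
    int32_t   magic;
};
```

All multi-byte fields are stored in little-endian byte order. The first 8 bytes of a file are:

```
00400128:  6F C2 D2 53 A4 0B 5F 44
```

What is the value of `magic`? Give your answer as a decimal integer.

`magic` follows `duration_ms` (2 B), `crc` (2 B), so it starts at offset 2 + 2 = 4 and occupies 4 bytes.
Bytes at offsets 4..7: A4 0B 5F 44.
Little-endian stores the least-significant byte at the lowest address.
Reassemble most-significant byte first: 44 5F 0B A4 → 0x445F0BA4.
0x445F0BA4 = 1147079588.

1147079588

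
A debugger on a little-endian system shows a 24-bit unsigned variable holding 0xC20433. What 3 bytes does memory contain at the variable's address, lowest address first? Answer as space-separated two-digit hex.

Split into bytes (most-significant first): C2 04 33.
Little-endian: lowest address holds the least-significant byte.
So at ascending addresses the bytes are 33 04 C2.

33 04 C2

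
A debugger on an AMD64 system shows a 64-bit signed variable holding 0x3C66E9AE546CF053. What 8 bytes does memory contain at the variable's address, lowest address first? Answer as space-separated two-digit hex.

53 F0 6C 54 AE E9 66 3C

Split into bytes (most-significant first): 3C 66 E9 AE 54 6C F0 53.
Little-endian: lowest address holds the least-significant byte.
So at ascending addresses the bytes are 53 F0 6C 54 AE E9 66 3C.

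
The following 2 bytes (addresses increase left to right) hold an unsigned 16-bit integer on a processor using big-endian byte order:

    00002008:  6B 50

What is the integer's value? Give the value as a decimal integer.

27472

In big-endian order the high byte comes first in memory.
The bytes are already most-significant first: 0x6B50.
0x6B50 = 27472.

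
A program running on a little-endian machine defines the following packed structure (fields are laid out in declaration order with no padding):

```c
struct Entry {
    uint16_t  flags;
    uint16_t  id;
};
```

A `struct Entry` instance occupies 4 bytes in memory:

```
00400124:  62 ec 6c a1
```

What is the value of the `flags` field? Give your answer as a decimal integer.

`flags` is the first field, at byte offset 0, occupying 2 bytes.
Bytes at offsets 0..1: 62 EC.
Little-endian: lowest address holds the least-significant byte.
Reassemble most-significant byte first: EC 62 → 0xEC62.
0xEC62 = 60514.

60514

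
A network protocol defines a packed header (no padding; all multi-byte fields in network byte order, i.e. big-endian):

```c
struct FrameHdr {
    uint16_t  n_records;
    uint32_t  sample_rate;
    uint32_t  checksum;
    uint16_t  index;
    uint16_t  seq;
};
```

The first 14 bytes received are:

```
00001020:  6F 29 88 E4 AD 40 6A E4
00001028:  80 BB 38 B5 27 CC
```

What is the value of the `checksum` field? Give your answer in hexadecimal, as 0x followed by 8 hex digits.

`checksum` follows `n_records` (2 B), `sample_rate` (4 B), so it starts at offset 2 + 4 = 6 and occupies 4 bytes.
Bytes at offsets 6..9: 6A E4 80 BB.
Big-endian: lowest address holds the most-significant byte.
The bytes are already most-significant first: 0x6AE480BB.

0x6AE480BB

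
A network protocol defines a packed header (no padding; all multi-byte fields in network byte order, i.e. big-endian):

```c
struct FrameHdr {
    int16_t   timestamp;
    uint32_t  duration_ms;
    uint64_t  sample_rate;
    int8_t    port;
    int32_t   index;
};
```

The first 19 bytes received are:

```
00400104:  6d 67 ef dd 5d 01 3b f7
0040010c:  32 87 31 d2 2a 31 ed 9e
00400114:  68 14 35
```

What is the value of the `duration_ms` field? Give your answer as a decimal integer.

4024261889

`duration_ms` follows `timestamp` (2 bytes), so it starts at byte offset 2 and occupies 4 bytes.
Bytes at offsets 2..5: EF DD 5D 01.
Big-endian stores the most-significant byte at the lowest address.
The bytes are already most-significant first: 0xEFDD5D01.
0xEFDD5D01 = 4024261889.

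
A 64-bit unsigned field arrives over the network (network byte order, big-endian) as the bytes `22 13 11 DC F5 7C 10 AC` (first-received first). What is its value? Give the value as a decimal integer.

2455325862556078252

Big-endian stores the most-significant byte at the lowest address.
The bytes are already most-significant first: 0x221311DCF57C10AC.
0x221311DCF57C10AC = 2455325862556078252.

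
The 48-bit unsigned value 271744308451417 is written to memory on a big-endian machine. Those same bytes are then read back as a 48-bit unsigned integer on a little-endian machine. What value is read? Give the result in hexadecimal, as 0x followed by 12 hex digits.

271744308451417 in 48-bit hexadecimal is 0xF72666F99859.
Stored big-endian, the bytes at ascending addresses are F7 26 66 F9 98 59.
Read back as little-endian, the first byte is least significant, giving 0x5998F96626F7.

0x5998F96626F7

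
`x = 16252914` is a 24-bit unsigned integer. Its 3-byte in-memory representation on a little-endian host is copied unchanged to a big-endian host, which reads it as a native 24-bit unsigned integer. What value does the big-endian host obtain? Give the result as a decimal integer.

15925239

16252914 in 24-bit hexadecimal is 0xF7FFF2.
Stored little-endian, the bytes at ascending addresses are F2 FF F7.
Read back as big-endian, the last byte is least significant, giving 0xF2FFF7.
0xF2FFF7 = 15925239.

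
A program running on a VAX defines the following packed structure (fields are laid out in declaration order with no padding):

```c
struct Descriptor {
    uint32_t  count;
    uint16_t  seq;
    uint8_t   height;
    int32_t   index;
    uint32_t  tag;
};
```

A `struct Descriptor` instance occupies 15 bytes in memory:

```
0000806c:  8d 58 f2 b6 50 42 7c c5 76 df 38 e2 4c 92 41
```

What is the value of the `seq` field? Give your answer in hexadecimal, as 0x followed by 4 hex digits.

0x4250

`seq` follows `count` (4 bytes), so it starts at byte offset 4 and occupies 2 bytes.
Bytes at offsets 4..5: 50 42.
Little-endian stores the least-significant byte at the lowest address.
Reassemble most-significant byte first: 42 50 → 0x4250.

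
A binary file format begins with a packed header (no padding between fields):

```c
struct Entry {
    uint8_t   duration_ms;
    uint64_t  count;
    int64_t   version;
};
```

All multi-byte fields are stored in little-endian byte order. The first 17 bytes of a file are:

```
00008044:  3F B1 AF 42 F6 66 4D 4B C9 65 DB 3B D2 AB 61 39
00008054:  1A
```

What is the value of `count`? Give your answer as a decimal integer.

`count` follows `duration_ms` (1 byte), so it starts at byte offset 1 and occupies 8 bytes.
Bytes at offsets 1..8: B1 AF 42 F6 66 4D 4B C9.
In little-endian order the low byte comes first in memory.
Reassemble most-significant byte first: C9 4B 4D 66 F6 42 AF B1 → 0xC94B4D66F642AFB1.
0xC94B4D66F642AFB1 = 14504772129490382769.

14504772129490382769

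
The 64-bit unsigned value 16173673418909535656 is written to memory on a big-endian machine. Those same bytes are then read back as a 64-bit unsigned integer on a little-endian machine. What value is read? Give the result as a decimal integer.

16173673418909535656 in 64-bit hexadecimal is 0xE0746E485F47CDA8.
Stored big-endian, the bytes at ascending addresses are E0 74 6E 48 5F 47 CD A8.
Read back as little-endian, the first byte is least significant, giving 0xA8CD475F486E74E0.
0xA8CD475F486E74E0 = 12163456643160241376.

12163456643160241376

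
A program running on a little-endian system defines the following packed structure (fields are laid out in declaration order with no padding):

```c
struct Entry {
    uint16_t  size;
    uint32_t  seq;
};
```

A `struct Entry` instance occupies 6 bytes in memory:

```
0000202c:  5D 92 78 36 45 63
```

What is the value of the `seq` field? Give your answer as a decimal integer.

`seq` follows `size` (2 bytes), so it starts at byte offset 2 and occupies 4 bytes.
Bytes at offsets 2..5: 78 36 45 63.
In little-endian order the low byte comes first in memory.
Reassemble most-significant byte first: 63 45 36 78 → 0x63453678.
0x63453678 = 1665480312.

1665480312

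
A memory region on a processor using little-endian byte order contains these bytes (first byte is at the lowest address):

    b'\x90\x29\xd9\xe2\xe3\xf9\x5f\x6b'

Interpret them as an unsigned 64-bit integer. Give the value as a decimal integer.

In little-endian order the low byte comes first in memory.
Reassemble most-significant byte first: 6B 5F F9 E3 E2 D9 29 90 → 0x6B5FF9E3E2D92990.
0x6B5FF9E3E2D92990 = 7737177442004576656.

7737177442004576656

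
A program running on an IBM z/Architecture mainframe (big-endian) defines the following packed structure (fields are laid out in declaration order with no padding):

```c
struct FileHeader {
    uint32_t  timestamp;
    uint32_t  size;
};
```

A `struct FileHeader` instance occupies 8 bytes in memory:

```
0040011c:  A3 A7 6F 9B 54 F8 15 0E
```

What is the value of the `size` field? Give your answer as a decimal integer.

1425544462

`size` follows `timestamp` (4 bytes), so it starts at byte offset 4 and occupies 4 bytes.
Bytes at offsets 4..7: 54 F8 15 0E.
Big-endian: lowest address holds the most-significant byte.
The bytes are already most-significant first: 0x54F8150E.
0x54F8150E = 1425544462.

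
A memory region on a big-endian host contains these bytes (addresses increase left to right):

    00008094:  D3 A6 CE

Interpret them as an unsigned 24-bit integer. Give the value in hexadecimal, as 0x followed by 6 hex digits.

0xD3A6CE

Big-endian stores the most-significant byte at the lowest address.
The bytes are already most-significant first: 0xD3A6CE.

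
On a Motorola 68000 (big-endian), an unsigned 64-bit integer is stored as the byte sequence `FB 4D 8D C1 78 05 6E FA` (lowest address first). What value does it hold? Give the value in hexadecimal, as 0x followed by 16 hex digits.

0xFB4D8DC178056EFA

Big-endian: lowest address holds the most-significant byte.
The bytes are already most-significant first: 0xFB4D8DC178056EFA.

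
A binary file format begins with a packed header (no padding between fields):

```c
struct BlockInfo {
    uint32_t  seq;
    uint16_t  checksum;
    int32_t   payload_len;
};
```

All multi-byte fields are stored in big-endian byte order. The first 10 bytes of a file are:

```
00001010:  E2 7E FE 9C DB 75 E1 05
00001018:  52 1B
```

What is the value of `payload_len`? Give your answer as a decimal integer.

`payload_len` follows `seq` (4 B), `checksum` (2 B), so it starts at offset 4 + 2 = 6 and occupies 4 bytes.
Bytes at offsets 6..9: E1 05 52 1B.
Big-endian stores the most-significant byte at the lowest address.
The bytes are already most-significant first: 0xE105521B.
Top bit is set, so as a signed 32-bit value this is 0xE105521B − 2^32 = -519744997.

-519744997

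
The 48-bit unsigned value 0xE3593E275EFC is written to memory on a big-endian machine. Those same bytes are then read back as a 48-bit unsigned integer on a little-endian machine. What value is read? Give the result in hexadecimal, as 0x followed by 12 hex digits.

0xFC5E273E59E3

Stored big-endian, the bytes at ascending addresses are E3 59 3E 27 5E FC.
Read back as little-endian, the first byte is least significant, giving 0xFC5E273E59E3.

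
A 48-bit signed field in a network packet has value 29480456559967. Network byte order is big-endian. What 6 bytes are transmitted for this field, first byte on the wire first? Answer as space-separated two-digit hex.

29480456559967 in hexadecimal, padded to 48 bits, is 0x1ACFF4241D5F.
Split into bytes (most-significant first): 1A CF F4 24 1D 5F.
Big-endian: lowest address holds the most-significant byte.
So the memory order matches the most-significant-first order: 1A CF F4 24 1D 5F.

1A CF F4 24 1D 5F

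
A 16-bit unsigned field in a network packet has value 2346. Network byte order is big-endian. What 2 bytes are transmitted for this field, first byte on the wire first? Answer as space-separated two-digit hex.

2346 in hexadecimal, padded to 16 bits, is 0x092A.
Split into bytes (most-significant first): 09 2A.
Big-endian: lowest address holds the most-significant byte.
So the memory order matches the most-significant-first order: 09 2A.

09 2A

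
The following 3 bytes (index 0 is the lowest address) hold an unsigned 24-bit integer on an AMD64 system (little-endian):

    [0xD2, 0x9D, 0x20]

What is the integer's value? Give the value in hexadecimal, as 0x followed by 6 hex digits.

Little-endian: lowest address holds the least-significant byte.
Reassemble most-significant byte first: 20 9D D2 → 0x209DD2.

0x209DD2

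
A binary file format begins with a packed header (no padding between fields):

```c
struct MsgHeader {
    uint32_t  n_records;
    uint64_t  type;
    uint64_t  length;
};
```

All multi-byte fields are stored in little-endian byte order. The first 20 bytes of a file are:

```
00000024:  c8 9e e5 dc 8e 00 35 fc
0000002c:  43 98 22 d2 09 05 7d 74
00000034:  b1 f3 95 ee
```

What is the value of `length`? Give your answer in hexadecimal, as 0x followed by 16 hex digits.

0xEE95F3B1747D0509

`length` follows `n_records` (4 B), `type` (8 B), so it starts at offset 4 + 8 = 12 and occupies 8 bytes.
Bytes at offsets 12..19: 09 05 7D 74 B1 F3 95 EE.
Little-endian stores the least-significant byte at the lowest address.
Reassemble most-significant byte first: EE 95 F3 B1 74 7D 05 09 → 0xEE95F3B1747D0509.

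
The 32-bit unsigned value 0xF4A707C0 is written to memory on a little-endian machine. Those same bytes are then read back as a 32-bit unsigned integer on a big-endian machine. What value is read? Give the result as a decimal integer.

Stored little-endian, the bytes at ascending addresses are C0 07 A7 F4.
Read back as big-endian, the last byte is least significant, giving 0xC007A7F4.
0xC007A7F4 = 3221727220.

3221727220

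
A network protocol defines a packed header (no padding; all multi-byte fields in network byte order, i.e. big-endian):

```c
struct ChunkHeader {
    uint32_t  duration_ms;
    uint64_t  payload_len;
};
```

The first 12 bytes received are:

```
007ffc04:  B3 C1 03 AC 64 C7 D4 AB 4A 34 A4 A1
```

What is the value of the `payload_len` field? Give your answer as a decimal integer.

`payload_len` follows `duration_ms` (4 bytes), so it starts at byte offset 4 and occupies 8 bytes.
Bytes at offsets 4..11: 64 C7 D4 AB 4A 34 A4 A1.
In big-endian order the high byte comes first in memory.
The bytes are already most-significant first: 0x64C7D4AB4A34A4A1.
0x64C7D4AB4A34A4A1 = 7262006756307674273.

7262006756307674273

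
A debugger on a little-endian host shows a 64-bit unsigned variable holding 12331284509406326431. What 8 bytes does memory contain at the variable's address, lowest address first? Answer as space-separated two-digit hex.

9F EE 70 67 ED 85 21 AB

12331284509406326431 in hexadecimal, padded to 64 bits, is 0xAB2185ED6770EE9F.
Split into bytes (most-significant first): AB 21 85 ED 67 70 EE 9F.
Little-endian stores the least-significant byte at the lowest address.
So at ascending addresses the bytes are 9F EE 70 67 ED 85 21 AB.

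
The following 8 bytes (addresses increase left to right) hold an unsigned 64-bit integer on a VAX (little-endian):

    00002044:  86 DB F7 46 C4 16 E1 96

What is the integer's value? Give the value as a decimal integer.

Little-endian stores the least-significant byte at the lowest address.
Reassemble most-significant byte first: 96 E1 16 C4 46 F7 DB 86 → 0x96E116C446F7DB86.
0x96E116C446F7DB86 = 10871996007709137798.

10871996007709137798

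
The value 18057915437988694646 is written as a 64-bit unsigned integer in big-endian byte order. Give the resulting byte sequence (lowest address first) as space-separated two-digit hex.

18057915437988694646 in hexadecimal, padded to 64 bits, is 0xFA9A9A6A795BCA76.
Split into bytes (most-significant first): FA 9A 9A 6A 79 5B CA 76.
Big-endian: lowest address holds the most-significant byte.
So the memory order matches the most-significant-first order: FA 9A 9A 6A 79 5B CA 76.

FA 9A 9A 6A 79 5B CA 76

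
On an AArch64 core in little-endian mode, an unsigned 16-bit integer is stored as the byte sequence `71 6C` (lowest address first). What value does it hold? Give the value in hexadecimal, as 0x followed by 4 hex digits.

0x6C71

In little-endian order the low byte comes first in memory.
Reassemble most-significant byte first: 6C 71 → 0x6C71.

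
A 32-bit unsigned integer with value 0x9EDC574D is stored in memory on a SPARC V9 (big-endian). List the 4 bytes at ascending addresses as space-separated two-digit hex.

Split into bytes (most-significant first): 9E DC 57 4D.
Big-endian stores the most-significant byte at the lowest address.
So the memory order matches the most-significant-first order: 9E DC 57 4D.

9E DC 57 4D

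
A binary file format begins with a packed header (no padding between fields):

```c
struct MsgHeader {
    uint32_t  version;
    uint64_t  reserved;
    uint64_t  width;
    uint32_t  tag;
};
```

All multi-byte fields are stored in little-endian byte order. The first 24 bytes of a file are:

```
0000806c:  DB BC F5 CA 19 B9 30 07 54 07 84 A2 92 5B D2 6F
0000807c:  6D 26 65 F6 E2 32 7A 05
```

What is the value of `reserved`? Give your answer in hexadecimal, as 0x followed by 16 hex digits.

0xA28407540730B919

`reserved` follows `version` (4 bytes), so it starts at byte offset 4 and occupies 8 bytes.
Bytes at offsets 4..11: 19 B9 30 07 54 07 84 A2.
In little-endian order the low byte comes first in memory.
Reassemble most-significant byte first: A2 84 07 54 07 30 B9 19 → 0xA28407540730B919.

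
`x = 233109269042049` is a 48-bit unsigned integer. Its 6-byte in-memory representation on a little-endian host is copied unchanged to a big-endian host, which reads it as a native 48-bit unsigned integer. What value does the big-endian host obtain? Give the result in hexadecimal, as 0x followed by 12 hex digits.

233109269042049 in 48-bit hexadecimal is 0xD402FB2CD381.
Stored little-endian, the bytes at ascending addresses are 81 D3 2C FB 02 D4.
Read back as big-endian, the last byte is least significant, giving 0x81D32CFB02D4.

0x81D32CFB02D4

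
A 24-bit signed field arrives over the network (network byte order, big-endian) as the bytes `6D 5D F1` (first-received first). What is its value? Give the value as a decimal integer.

7167473

Big-endian stores the most-significant byte at the lowest address.
The bytes are already most-significant first: 0x6D5DF1.
0x6D5DF1 = 7167473.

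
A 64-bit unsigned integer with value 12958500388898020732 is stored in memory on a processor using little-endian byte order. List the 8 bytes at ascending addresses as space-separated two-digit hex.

12958500388898020732 in hexadecimal, padded to 64 bits, is 0xB3D5D77256071D7C.
Split into bytes (most-significant first): B3 D5 D7 72 56 07 1D 7C.
Little-endian stores the least-significant byte at the lowest address.
So at ascending addresses the bytes are 7C 1D 07 56 72 D7 D5 B3.

7C 1D 07 56 72 D7 D5 B3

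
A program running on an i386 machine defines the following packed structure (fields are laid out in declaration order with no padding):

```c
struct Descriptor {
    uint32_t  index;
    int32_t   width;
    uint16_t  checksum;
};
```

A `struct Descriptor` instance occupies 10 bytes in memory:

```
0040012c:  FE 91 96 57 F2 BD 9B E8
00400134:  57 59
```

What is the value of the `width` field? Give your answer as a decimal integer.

`width` follows `index` (4 bytes), so it starts at byte offset 4 and occupies 4 bytes.
Bytes at offsets 4..7: F2 BD 9B E8.
In little-endian order the low byte comes first in memory.
Reassemble most-significant byte first: E8 9B BD F2 → 0xE89BBDF2.
Top bit is set, so as a signed 32-bit value this is 0xE89BBDF2 − 2^32 = -392446478.

-392446478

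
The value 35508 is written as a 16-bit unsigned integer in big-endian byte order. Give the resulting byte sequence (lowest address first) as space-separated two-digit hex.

8A B4

35508 in hexadecimal, padded to 16 bits, is 0x8AB4.
Split into bytes (most-significant first): 8A B4.
Big-endian stores the most-significant byte at the lowest address.
So the memory order matches the most-significant-first order: 8A B4.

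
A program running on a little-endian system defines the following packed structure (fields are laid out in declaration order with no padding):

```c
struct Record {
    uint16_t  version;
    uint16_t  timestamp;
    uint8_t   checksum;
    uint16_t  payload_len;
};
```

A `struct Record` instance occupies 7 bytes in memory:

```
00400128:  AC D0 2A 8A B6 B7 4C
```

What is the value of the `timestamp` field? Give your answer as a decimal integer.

`timestamp` follows `version` (2 bytes), so it starts at byte offset 2 and occupies 2 bytes.
Bytes at offsets 2..3: 2A 8A.
In little-endian order the low byte comes first in memory.
Reassemble most-significant byte first: 8A 2A → 0x8A2A.
0x8A2A = 35370.

35370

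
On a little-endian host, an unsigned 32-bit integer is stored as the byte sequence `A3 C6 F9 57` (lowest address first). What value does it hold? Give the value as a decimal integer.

1475987107

Little-endian stores the least-significant byte at the lowest address.
Reassemble most-significant byte first: 57 F9 C6 A3 → 0x57F9C6A3.
0x57F9C6A3 = 1475987107.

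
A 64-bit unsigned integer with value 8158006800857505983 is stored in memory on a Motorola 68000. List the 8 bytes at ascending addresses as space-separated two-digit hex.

8158006800857505983 in hexadecimal, padded to 64 bits, is 0x71370FF6605520BF.
Split into bytes (most-significant first): 71 37 0F F6 60 55 20 BF.
Big-endian stores the most-significant byte at the lowest address.
So the memory order matches the most-significant-first order: 71 37 0F F6 60 55 20 BF.

71 37 0F F6 60 55 20 BF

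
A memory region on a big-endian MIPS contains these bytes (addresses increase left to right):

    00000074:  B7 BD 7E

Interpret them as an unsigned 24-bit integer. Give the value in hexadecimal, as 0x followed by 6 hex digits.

0xB7BD7E

Big-endian stores the most-significant byte at the lowest address.
The bytes are already most-significant first: 0xB7BD7E.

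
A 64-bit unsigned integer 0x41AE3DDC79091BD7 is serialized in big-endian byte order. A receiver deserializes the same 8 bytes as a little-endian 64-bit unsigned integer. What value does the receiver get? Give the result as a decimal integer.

15499992961516416577

Stored big-endian, the bytes at ascending addresses are 41 AE 3D DC 79 09 1B D7.
Read back as little-endian, the first byte is least significant, giving 0xD71B0979DC3DAE41.
0xD71B0979DC3DAE41 = 15499992961516416577.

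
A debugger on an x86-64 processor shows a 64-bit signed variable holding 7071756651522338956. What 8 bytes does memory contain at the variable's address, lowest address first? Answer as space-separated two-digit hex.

7071756651522338956 in hexadecimal, padded to 64 bits, is 0x6223ED34EFFEB08C.
Split into bytes (most-significant first): 62 23 ED 34 EF FE B0 8C.
In little-endian order the low byte comes first in memory.
So at ascending addresses the bytes are 8C B0 FE EF 34 ED 23 62.

8C B0 FE EF 34 ED 23 62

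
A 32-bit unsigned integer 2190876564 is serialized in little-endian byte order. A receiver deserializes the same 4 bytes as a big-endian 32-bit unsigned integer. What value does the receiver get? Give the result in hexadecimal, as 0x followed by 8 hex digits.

2190876564 in 32-bit hexadecimal is 0x82961F94.
Stored little-endian, the bytes at ascending addresses are 94 1F 96 82.
Read back as big-endian, the last byte is least significant, giving 0x941F9682.

0x941F9682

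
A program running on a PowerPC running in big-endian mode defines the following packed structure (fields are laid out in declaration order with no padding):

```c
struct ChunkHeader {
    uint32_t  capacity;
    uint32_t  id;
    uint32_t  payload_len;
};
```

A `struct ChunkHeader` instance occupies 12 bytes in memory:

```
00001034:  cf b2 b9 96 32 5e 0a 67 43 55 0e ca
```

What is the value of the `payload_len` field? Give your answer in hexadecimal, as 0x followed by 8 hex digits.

0x43550ECA

`payload_len` follows `capacity` (4 B), `id` (4 B), so it starts at offset 4 + 4 = 8 and occupies 4 bytes.
Bytes at offsets 8..11: 43 55 0E CA.
Big-endian stores the most-significant byte at the lowest address.
The bytes are already most-significant first: 0x43550ECA.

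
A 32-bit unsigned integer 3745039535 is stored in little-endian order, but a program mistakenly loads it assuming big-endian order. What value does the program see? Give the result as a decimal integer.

2948872415

3745039535 in 32-bit hexadecimal is 0xDF38C4AF.
Stored little-endian, the bytes at ascending addresses are AF C4 38 DF.
Read back as big-endian, the last byte is least significant, giving 0xAFC438DF.
0xAFC438DF = 2948872415.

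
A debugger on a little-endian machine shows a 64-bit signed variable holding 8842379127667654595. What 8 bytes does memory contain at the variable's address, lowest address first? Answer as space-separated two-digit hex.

C3 7F F5 B9 F7 70 B6 7A

8842379127667654595 in hexadecimal, padded to 64 bits, is 0x7AB670F7B9F57FC3.
Split into bytes (most-significant first): 7A B6 70 F7 B9 F5 7F C3.
Little-endian stores the least-significant byte at the lowest address.
So at ascending addresses the bytes are C3 7F F5 B9 F7 70 B6 7A.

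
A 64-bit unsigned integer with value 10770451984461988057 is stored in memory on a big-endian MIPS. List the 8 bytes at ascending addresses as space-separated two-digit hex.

10770451984461988057 in hexadecimal, padded to 64 bits, is 0x95785503FC4200D9.
Split into bytes (most-significant first): 95 78 55 03 FC 42 00 D9.
Big-endian: lowest address holds the most-significant byte.
So the memory order matches the most-significant-first order: 95 78 55 03 FC 42 00 D9.

95 78 55 03 FC 42 00 D9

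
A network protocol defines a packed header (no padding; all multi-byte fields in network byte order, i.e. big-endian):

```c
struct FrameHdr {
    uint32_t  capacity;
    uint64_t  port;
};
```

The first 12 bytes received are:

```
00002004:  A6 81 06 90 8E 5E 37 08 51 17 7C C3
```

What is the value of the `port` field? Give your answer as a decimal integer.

10258697510056328387

`port` follows `capacity` (4 bytes), so it starts at byte offset 4 and occupies 8 bytes.
Bytes at offsets 4..11: 8E 5E 37 08 51 17 7C C3.
In big-endian order the high byte comes first in memory.
The bytes are already most-significant first: 0x8E5E370851177CC3.
0x8E5E370851177CC3 = 10258697510056328387.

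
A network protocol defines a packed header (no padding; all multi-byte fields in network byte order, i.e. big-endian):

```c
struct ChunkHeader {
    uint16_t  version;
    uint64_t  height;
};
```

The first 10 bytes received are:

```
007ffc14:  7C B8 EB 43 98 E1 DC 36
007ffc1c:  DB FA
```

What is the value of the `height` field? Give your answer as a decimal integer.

`height` follows `version` (2 bytes), so it starts at byte offset 2 and occupies 8 bytes.
Bytes at offsets 2..9: EB 43 98 E1 DC 36 DB FA.
Big-endian: lowest address holds the most-significant byte.
The bytes are already most-significant first: 0xEB4398E1DC36DBFA.
0xEB4398E1DC36DBFA = 16952561518182325242.

16952561518182325242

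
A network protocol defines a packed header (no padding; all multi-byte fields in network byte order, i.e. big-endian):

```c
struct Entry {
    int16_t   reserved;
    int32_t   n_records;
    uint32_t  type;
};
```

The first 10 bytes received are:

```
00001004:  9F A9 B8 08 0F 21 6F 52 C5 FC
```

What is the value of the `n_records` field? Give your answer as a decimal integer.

`n_records` follows `reserved` (2 bytes), so it starts at byte offset 2 and occupies 4 bytes.
Bytes at offsets 2..5: B8 08 0F 21.
Big-endian stores the most-significant byte at the lowest address.
The bytes are already most-significant first: 0xB8080F21.
Top bit is set, so as a signed 32-bit value this is 0xB8080F21 − 2^32 = -1207431391.

-1207431391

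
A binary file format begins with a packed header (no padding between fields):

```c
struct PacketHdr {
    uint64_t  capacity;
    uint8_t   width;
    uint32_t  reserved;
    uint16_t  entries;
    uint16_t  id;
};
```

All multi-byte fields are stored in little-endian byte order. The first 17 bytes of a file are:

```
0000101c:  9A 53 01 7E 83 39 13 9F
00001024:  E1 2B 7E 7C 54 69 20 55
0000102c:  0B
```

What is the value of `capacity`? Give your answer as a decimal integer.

11462568713505559450

`capacity` is the first field, at byte offset 0, occupying 8 bytes.
Bytes at offsets 0..7: 9A 53 01 7E 83 39 13 9F.
In little-endian order the low byte comes first in memory.
Reassemble most-significant byte first: 9F 13 39 83 7E 01 53 9A → 0x9F1339837E01539A.
0x9F1339837E01539A = 11462568713505559450.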